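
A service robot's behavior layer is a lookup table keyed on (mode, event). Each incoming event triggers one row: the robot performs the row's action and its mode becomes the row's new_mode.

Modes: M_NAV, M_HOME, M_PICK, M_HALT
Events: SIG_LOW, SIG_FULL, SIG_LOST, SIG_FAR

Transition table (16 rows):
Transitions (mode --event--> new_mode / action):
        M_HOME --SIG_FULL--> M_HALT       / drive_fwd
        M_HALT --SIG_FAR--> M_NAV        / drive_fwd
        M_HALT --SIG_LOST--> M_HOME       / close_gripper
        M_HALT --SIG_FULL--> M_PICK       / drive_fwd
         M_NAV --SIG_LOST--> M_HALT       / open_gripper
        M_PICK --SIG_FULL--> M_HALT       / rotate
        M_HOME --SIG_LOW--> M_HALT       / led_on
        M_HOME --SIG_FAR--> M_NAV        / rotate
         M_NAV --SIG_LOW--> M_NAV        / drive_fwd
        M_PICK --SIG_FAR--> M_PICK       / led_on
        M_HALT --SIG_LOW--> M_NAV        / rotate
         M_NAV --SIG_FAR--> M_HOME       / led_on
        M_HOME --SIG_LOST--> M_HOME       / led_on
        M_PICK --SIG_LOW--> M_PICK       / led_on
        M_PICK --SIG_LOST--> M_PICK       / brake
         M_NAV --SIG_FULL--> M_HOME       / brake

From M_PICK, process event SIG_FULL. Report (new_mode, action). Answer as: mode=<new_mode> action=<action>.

current mode = M_PICK; filter table to that mode:
  (M_PICK, SIG_FULL) → (M_HALT, rotate)  ← event matches
  (M_PICK, SIG_FAR) → (M_PICK, led_on)
  (M_PICK, SIG_LOW) → (M_PICK, led_on)
  (M_PICK, SIG_LOST) → (M_PICK, brake)
event = SIG_FULL selects (M_HALT, rotate)

mode=M_HALT action=rotate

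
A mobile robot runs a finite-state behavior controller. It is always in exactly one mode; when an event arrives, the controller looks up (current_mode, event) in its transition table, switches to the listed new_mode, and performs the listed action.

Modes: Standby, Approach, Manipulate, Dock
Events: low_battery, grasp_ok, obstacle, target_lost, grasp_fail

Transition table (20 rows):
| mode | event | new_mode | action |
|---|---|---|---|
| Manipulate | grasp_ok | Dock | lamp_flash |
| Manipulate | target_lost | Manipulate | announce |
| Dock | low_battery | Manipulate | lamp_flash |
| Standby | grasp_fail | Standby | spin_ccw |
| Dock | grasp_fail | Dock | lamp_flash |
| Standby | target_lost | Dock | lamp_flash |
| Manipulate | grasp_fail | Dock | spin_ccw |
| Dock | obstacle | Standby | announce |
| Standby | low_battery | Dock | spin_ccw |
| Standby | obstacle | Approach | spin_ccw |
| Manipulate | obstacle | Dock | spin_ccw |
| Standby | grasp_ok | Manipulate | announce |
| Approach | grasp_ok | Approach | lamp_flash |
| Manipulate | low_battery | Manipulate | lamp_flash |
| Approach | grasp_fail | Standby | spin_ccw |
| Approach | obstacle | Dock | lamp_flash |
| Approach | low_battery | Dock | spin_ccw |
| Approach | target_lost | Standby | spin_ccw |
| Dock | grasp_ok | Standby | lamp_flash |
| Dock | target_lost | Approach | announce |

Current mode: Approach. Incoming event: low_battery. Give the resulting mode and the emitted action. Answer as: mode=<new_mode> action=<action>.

current mode = Approach; filter table to that mode:
  (Approach, grasp_ok) → (Approach, lamp_flash)
  (Approach, grasp_fail) → (Standby, spin_ccw)
  (Approach, obstacle) → (Dock, lamp_flash)
  (Approach, low_battery) → (Dock, spin_ccw)  ← event matches
  (Approach, target_lost) → (Standby, spin_ccw)
event = low_battery selects (Dock, spin_ccw)

mode=Dock action=spin_ccw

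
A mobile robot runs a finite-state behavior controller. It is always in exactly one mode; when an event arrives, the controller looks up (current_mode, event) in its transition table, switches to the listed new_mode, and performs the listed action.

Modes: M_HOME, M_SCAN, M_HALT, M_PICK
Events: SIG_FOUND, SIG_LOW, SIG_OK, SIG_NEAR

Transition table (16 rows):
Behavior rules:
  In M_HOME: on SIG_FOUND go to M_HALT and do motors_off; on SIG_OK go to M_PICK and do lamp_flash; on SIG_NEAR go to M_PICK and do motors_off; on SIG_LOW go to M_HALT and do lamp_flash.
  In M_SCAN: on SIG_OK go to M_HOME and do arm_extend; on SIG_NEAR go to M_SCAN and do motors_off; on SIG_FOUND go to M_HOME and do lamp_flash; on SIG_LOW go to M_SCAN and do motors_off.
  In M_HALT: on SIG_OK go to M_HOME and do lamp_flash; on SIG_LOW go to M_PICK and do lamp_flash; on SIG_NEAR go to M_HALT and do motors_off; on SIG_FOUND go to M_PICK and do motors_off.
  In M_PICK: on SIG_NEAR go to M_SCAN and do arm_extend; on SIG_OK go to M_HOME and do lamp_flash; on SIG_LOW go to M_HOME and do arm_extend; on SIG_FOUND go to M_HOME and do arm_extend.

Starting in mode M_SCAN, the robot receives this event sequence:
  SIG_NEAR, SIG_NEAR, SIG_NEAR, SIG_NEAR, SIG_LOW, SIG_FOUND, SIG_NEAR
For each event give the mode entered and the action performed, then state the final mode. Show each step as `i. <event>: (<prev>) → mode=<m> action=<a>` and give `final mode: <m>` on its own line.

1. SIG_NEAR: (M_SCAN) → mode=M_SCAN action=motors_off
2. SIG_NEAR: (M_SCAN) → mode=M_SCAN action=motors_off
3. SIG_NEAR: (M_SCAN) → mode=M_SCAN action=motors_off
4. SIG_NEAR: (M_SCAN) → mode=M_SCAN action=motors_off
5. SIG_LOW: (M_SCAN) → mode=M_SCAN action=motors_off
6. SIG_FOUND: (M_SCAN) → mode=M_HOME action=lamp_flash
7. SIG_NEAR: (M_HOME) → mode=M_PICK action=motors_off

final mode: M_PICK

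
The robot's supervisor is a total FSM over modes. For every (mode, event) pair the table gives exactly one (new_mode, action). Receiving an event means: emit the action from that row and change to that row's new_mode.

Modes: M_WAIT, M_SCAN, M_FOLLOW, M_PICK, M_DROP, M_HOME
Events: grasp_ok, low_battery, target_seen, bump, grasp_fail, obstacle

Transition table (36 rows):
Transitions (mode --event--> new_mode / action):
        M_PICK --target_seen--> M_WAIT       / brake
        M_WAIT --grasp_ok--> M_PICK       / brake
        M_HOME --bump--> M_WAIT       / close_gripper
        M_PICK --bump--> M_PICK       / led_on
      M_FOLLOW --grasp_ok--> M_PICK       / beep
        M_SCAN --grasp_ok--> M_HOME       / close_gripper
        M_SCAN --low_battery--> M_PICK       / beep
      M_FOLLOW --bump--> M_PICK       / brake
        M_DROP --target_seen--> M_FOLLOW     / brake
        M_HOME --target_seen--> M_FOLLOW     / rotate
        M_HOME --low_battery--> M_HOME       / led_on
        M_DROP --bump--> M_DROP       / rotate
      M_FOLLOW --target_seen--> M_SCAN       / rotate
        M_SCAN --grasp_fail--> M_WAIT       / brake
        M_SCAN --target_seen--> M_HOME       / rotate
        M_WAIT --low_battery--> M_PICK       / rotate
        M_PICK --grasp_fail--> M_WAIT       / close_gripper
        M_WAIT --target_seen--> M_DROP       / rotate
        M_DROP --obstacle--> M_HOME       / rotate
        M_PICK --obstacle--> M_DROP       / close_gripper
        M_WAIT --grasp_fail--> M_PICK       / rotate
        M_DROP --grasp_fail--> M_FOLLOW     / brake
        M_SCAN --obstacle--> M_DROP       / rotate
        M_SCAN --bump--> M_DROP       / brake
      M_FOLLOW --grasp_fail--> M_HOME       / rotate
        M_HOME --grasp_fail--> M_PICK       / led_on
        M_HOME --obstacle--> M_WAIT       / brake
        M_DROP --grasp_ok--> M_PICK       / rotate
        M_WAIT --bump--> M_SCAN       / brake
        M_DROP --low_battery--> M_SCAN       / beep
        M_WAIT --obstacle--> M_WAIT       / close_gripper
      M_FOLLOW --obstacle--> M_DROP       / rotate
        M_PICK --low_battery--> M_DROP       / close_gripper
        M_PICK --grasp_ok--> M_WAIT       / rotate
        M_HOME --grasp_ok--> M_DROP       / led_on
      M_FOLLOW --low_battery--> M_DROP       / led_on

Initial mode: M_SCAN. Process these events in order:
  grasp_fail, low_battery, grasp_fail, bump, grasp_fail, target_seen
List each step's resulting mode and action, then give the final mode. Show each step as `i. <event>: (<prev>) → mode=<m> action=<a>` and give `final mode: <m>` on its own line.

1. grasp_fail: (M_SCAN) → mode=M_WAIT action=brake
2. low_battery: (M_WAIT) → mode=M_PICK action=rotate
3. grasp_fail: (M_PICK) → mode=M_WAIT action=close_gripper
4. bump: (M_WAIT) → mode=M_SCAN action=brake
5. grasp_fail: (M_SCAN) → mode=M_WAIT action=brake
6. target_seen: (M_WAIT) → mode=M_DROP action=rotate

final mode: M_DROP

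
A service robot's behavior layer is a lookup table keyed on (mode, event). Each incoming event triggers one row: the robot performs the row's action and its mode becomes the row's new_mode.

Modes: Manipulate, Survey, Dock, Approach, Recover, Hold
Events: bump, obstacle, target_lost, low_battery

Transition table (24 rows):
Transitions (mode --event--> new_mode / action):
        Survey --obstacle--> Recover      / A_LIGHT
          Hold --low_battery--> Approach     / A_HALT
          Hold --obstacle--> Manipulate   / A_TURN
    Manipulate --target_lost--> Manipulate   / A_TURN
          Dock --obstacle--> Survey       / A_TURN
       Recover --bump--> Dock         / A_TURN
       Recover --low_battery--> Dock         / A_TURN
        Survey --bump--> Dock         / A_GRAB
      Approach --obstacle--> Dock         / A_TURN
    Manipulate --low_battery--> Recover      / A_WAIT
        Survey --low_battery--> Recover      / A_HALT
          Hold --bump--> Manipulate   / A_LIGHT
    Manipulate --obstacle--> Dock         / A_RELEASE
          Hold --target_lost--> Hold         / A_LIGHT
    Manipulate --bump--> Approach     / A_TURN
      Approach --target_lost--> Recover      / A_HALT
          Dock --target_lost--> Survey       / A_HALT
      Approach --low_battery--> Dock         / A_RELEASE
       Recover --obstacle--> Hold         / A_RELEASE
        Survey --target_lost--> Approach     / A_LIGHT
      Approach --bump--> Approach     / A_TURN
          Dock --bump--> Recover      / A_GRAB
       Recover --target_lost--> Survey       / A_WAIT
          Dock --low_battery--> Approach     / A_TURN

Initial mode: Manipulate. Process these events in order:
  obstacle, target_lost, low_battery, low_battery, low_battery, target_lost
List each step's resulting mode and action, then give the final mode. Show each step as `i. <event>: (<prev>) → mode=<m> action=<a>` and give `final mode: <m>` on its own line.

final mode: Recover

1. obstacle: (Manipulate) → mode=Dock action=A_RELEASE
2. target_lost: (Dock) → mode=Survey action=A_HALT
3. low_battery: (Survey) → mode=Recover action=A_HALT
4. low_battery: (Recover) → mode=Dock action=A_TURN
5. low_battery: (Dock) → mode=Approach action=A_TURN
6. target_lost: (Approach) → mode=Recover action=A_HALT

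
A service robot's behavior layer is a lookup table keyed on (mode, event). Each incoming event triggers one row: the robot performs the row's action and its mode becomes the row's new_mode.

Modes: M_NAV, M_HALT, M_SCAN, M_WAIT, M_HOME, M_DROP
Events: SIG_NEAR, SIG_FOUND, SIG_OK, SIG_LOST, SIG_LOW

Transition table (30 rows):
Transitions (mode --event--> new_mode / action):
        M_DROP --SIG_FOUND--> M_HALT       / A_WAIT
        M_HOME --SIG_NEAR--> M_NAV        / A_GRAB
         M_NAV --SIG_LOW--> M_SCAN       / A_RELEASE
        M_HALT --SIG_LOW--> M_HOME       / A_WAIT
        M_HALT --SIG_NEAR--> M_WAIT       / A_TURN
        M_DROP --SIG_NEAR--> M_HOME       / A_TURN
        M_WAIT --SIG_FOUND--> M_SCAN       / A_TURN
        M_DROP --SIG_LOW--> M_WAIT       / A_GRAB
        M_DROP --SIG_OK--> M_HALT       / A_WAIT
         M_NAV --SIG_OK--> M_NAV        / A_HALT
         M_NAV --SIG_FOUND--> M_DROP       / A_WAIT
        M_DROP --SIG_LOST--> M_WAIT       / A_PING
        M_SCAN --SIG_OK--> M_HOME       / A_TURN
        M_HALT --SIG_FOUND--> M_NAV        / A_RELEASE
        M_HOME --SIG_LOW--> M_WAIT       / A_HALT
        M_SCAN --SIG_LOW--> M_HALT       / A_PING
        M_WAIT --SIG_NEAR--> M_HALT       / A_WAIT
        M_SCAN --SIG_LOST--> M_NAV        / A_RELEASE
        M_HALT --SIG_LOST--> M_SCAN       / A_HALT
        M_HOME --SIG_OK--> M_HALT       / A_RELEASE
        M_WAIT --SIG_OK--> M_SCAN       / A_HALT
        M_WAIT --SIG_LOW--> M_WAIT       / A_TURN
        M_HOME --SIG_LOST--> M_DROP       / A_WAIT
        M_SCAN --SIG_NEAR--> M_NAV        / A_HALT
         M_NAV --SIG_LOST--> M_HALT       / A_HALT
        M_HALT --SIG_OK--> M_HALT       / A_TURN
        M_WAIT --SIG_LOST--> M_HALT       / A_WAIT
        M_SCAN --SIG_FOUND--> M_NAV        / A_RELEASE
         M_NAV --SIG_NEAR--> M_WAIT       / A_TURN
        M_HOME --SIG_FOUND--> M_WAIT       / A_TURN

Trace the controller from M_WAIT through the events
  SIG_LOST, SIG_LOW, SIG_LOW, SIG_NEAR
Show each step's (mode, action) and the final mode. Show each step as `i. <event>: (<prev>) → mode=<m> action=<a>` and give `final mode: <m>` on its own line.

final mode: M_HALT

1. SIG_LOST: (M_WAIT) → mode=M_HALT action=A_WAIT
2. SIG_LOW: (M_HALT) → mode=M_HOME action=A_WAIT
3. SIG_LOW: (M_HOME) → mode=M_WAIT action=A_HALT
4. SIG_NEAR: (M_WAIT) → mode=M_HALT action=A_WAIT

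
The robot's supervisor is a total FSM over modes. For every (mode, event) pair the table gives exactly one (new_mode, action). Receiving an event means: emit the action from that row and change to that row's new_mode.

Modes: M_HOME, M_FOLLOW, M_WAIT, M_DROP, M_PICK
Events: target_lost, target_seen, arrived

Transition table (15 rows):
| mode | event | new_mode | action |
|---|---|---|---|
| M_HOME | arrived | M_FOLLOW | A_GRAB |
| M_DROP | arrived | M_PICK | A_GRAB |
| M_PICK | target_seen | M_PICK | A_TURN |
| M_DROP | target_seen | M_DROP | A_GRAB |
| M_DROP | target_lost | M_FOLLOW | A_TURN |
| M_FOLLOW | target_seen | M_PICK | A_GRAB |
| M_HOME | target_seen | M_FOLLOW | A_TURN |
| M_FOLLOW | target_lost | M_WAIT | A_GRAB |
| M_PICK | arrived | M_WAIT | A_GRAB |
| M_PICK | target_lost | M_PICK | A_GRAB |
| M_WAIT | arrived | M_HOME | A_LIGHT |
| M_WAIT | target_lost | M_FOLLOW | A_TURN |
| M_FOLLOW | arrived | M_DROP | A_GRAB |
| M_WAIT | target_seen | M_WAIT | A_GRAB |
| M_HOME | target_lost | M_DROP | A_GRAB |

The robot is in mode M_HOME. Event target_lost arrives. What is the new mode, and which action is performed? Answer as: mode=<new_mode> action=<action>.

mode=M_DROP action=A_GRAB

current mode = M_HOME; filter table to that mode:
  (M_HOME, arrived) → (M_FOLLOW, A_GRAB)
  (M_HOME, target_seen) → (M_FOLLOW, A_TURN)
  (M_HOME, target_lost) → (M_DROP, A_GRAB)  ← event matches
event = target_lost selects (M_DROP, A_GRAB)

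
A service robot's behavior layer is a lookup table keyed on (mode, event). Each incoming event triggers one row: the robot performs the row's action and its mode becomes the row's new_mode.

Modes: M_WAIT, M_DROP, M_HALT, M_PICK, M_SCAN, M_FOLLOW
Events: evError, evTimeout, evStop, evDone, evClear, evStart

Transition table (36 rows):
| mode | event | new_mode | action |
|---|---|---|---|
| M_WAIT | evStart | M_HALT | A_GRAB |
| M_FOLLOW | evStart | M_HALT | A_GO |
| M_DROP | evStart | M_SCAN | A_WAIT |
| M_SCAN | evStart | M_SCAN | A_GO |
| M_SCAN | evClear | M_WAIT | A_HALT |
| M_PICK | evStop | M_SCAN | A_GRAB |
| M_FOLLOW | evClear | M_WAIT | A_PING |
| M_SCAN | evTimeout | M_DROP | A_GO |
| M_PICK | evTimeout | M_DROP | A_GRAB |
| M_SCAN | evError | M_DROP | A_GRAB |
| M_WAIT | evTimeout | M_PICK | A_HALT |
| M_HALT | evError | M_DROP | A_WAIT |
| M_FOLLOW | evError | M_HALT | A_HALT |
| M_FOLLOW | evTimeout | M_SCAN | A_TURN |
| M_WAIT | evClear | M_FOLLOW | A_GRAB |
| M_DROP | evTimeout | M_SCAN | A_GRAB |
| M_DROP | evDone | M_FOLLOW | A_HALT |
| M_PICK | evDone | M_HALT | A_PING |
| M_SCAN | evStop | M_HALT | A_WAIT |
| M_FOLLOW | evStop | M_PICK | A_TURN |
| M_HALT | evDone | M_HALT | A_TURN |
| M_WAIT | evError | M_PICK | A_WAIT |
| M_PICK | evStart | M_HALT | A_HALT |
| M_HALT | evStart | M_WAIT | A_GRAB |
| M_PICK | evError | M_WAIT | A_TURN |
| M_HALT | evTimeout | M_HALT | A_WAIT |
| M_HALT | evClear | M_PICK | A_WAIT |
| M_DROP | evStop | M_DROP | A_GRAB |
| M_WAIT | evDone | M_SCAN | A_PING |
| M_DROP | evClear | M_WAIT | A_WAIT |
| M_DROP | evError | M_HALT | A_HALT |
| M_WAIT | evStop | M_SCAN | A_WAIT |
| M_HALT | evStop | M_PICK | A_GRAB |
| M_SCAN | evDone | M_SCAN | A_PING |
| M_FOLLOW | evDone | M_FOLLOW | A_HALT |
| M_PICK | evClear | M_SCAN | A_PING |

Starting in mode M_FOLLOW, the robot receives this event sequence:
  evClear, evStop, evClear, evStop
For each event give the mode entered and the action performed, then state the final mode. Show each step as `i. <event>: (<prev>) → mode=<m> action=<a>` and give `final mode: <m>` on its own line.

1. evClear: (M_FOLLOW) → mode=M_WAIT action=A_PING
2. evStop: (M_WAIT) → mode=M_SCAN action=A_WAIT
3. evClear: (M_SCAN) → mode=M_WAIT action=A_HALT
4. evStop: (M_WAIT) → mode=M_SCAN action=A_WAIT

final mode: M_SCAN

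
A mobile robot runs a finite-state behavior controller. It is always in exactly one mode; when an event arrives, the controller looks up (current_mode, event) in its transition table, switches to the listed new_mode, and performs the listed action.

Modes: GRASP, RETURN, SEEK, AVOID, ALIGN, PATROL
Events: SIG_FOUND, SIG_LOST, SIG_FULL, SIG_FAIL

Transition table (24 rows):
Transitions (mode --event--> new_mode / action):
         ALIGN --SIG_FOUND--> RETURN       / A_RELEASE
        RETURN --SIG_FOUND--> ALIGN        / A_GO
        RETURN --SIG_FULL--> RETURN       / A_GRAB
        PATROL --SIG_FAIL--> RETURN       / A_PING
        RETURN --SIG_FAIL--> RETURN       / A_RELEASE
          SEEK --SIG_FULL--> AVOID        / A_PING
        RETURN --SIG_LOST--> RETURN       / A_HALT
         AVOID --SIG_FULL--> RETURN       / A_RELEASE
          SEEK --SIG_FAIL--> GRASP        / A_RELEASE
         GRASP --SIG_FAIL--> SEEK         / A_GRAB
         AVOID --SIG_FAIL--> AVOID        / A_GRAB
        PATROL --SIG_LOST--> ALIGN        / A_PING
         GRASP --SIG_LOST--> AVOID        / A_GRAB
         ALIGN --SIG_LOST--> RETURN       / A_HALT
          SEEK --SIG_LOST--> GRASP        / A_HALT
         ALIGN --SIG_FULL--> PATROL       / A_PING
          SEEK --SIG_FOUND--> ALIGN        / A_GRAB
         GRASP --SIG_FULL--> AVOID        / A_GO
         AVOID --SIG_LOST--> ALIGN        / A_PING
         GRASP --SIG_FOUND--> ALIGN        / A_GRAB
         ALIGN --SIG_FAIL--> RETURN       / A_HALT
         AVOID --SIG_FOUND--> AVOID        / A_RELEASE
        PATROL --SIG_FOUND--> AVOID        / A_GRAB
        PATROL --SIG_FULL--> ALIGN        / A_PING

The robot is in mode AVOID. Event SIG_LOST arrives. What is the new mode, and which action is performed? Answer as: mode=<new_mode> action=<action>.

mode=ALIGN action=A_PING

current mode = AVOID; filter table to that mode:
  (AVOID, SIG_FULL) → (RETURN, A_RELEASE)
  (AVOID, SIG_FAIL) → (AVOID, A_GRAB)
  (AVOID, SIG_LOST) → (ALIGN, A_PING)  ← event matches
  (AVOID, SIG_FOUND) → (AVOID, A_RELEASE)
event = SIG_LOST selects (ALIGN, A_PING)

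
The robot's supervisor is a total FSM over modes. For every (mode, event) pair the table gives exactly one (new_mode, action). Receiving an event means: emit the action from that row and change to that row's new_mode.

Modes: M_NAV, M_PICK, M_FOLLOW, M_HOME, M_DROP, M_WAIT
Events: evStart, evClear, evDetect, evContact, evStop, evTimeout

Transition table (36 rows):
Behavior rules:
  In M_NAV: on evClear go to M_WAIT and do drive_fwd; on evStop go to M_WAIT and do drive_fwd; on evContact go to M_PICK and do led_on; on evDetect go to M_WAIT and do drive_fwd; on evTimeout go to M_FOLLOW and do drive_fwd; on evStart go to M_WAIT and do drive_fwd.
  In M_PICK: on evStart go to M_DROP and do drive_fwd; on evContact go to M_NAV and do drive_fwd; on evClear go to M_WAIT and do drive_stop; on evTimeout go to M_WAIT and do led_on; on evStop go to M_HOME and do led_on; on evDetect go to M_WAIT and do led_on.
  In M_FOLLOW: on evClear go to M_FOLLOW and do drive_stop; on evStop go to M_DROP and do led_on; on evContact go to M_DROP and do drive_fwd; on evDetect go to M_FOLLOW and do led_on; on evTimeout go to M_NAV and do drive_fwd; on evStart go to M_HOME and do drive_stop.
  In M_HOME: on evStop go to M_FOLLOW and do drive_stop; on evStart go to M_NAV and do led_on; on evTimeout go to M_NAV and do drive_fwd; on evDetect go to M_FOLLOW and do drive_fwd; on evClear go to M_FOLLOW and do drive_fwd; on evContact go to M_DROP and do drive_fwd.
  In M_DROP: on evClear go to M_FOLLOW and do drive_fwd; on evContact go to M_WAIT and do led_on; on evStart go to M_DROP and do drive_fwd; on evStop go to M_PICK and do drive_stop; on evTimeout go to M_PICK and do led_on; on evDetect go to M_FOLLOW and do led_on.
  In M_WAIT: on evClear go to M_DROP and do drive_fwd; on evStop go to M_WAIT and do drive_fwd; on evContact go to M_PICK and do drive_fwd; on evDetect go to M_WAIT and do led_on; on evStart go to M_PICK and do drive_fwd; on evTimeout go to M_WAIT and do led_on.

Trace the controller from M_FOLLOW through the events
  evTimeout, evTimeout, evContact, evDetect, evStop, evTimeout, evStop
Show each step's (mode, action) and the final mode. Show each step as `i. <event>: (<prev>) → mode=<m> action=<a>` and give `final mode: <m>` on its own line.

final mode: M_HOME

1. evTimeout: (M_FOLLOW) → mode=M_NAV action=drive_fwd
2. evTimeout: (M_NAV) → mode=M_FOLLOW action=drive_fwd
3. evContact: (M_FOLLOW) → mode=M_DROP action=drive_fwd
4. evDetect: (M_DROP) → mode=M_FOLLOW action=led_on
5. evStop: (M_FOLLOW) → mode=M_DROP action=led_on
6. evTimeout: (M_DROP) → mode=M_PICK action=led_on
7. evStop: (M_PICK) → mode=M_HOME action=led_on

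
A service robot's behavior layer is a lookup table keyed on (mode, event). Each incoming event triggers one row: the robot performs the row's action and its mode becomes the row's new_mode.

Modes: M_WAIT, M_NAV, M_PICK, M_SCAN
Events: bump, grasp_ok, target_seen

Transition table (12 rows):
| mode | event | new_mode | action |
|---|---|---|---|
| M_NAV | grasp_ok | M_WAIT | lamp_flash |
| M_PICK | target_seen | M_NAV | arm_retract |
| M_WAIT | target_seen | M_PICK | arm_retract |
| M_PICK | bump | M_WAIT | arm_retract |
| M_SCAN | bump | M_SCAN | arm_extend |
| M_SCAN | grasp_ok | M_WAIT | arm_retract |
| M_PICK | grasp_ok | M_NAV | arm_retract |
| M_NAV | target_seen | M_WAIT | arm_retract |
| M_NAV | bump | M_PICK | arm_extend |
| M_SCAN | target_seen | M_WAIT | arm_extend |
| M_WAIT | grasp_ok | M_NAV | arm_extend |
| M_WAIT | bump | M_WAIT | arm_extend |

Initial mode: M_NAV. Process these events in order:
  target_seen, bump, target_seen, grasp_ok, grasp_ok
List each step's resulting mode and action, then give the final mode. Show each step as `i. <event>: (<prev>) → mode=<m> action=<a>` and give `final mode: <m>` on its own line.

1. target_seen: (M_NAV) → mode=M_WAIT action=arm_retract
2. bump: (M_WAIT) → mode=M_WAIT action=arm_extend
3. target_seen: (M_WAIT) → mode=M_PICK action=arm_retract
4. grasp_ok: (M_PICK) → mode=M_NAV action=arm_retract
5. grasp_ok: (M_NAV) → mode=M_WAIT action=lamp_flash

final mode: M_WAIT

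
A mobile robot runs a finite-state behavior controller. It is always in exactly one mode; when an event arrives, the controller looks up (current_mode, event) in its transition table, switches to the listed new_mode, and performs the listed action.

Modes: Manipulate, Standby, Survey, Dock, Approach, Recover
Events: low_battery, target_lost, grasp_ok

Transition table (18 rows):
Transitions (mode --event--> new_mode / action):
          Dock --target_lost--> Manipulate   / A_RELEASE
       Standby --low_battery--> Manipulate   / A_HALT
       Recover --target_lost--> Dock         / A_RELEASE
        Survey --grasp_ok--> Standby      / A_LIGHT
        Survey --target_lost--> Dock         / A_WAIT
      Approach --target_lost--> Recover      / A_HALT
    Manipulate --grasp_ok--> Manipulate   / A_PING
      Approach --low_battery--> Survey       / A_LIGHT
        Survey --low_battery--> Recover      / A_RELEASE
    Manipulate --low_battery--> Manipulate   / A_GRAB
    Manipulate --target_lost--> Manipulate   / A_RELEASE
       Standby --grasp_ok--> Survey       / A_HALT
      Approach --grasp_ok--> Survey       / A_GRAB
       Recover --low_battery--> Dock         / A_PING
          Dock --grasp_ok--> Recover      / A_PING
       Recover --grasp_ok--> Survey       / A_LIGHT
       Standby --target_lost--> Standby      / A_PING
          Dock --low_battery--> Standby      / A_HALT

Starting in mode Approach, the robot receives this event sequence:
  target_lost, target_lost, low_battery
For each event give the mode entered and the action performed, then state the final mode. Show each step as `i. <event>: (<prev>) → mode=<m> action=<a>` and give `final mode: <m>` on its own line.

final mode: Standby

1. target_lost: (Approach) → mode=Recover action=A_HALT
2. target_lost: (Recover) → mode=Dock action=A_RELEASE
3. low_battery: (Dock) → mode=Standby action=A_HALT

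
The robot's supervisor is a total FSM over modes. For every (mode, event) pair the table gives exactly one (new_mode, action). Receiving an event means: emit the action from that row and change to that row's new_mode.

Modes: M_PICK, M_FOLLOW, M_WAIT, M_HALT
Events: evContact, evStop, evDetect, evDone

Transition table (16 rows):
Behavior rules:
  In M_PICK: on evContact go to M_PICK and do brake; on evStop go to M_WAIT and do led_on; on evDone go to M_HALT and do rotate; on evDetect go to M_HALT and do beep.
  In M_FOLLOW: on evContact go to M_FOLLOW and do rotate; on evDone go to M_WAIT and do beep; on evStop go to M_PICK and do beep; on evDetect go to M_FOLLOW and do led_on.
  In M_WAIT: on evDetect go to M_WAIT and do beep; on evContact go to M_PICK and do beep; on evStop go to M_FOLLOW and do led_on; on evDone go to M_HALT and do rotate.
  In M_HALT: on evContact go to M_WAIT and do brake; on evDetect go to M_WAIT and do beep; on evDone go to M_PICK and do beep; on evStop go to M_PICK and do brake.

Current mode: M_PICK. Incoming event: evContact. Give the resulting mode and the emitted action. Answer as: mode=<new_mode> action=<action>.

current mode = M_PICK; filter table to that mode:
  (M_PICK, evContact) → (M_PICK, brake)  ← event matches
  (M_PICK, evStop) → (M_WAIT, led_on)
  (M_PICK, evDone) → (M_HALT, rotate)
  (M_PICK, evDetect) → (M_HALT, beep)
event = evContact selects (M_PICK, brake)

mode=M_PICK action=brake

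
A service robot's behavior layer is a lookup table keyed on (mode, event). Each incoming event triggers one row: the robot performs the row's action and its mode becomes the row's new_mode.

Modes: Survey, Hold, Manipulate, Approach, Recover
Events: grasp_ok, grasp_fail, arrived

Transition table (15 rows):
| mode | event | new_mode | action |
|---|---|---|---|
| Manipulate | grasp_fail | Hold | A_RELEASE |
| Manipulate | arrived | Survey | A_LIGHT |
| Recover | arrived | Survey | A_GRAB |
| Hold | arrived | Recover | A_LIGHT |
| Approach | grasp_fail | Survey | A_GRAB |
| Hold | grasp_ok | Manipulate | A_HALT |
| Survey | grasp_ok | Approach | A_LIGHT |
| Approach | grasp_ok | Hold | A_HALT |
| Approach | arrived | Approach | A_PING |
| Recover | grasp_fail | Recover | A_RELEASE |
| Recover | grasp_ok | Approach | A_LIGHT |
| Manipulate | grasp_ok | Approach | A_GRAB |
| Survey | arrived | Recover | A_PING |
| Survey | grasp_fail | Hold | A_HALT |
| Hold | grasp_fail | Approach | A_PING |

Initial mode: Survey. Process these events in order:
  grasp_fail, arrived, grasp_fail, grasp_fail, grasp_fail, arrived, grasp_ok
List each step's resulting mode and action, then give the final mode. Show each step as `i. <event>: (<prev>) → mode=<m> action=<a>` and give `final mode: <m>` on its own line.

final mode: Approach

1. grasp_fail: (Survey) → mode=Hold action=A_HALT
2. arrived: (Hold) → mode=Recover action=A_LIGHT
3. grasp_fail: (Recover) → mode=Recover action=A_RELEASE
4. grasp_fail: (Recover) → mode=Recover action=A_RELEASE
5. grasp_fail: (Recover) → mode=Recover action=A_RELEASE
6. arrived: (Recover) → mode=Survey action=A_GRAB
7. grasp_ok: (Survey) → mode=Approach action=A_LIGHT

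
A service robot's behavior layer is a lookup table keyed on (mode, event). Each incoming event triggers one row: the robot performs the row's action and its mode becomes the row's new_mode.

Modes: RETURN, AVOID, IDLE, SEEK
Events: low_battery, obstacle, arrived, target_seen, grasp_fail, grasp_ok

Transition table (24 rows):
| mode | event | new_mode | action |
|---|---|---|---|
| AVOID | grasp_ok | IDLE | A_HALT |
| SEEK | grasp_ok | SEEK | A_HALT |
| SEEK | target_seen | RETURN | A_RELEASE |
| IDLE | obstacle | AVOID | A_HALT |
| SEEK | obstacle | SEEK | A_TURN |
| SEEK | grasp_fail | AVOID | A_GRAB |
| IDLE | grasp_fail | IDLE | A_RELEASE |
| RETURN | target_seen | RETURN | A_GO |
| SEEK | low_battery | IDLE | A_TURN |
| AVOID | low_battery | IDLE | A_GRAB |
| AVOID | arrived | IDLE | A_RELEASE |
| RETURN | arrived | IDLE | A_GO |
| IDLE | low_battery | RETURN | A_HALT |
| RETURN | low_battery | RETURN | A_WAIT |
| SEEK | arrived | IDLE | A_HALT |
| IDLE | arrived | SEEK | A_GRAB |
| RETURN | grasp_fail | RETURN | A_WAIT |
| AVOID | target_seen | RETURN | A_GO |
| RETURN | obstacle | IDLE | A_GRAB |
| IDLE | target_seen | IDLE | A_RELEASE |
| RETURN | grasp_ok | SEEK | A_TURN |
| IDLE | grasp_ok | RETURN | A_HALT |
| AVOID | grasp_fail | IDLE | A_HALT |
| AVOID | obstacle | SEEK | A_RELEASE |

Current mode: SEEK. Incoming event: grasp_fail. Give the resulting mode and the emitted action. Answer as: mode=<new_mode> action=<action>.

mode=AVOID action=A_GRAB

current mode = SEEK; filter table to that mode:
  (SEEK, grasp_ok) → (SEEK, A_HALT)
  (SEEK, target_seen) → (RETURN, A_RELEASE)
  (SEEK, obstacle) → (SEEK, A_TURN)
  (SEEK, grasp_fail) → (AVOID, A_GRAB)  ← event matches
  (SEEK, low_battery) → (IDLE, A_TURN)
  (SEEK, arrived) → (IDLE, A_HALT)
event = grasp_fail selects (AVOID, A_GRAB)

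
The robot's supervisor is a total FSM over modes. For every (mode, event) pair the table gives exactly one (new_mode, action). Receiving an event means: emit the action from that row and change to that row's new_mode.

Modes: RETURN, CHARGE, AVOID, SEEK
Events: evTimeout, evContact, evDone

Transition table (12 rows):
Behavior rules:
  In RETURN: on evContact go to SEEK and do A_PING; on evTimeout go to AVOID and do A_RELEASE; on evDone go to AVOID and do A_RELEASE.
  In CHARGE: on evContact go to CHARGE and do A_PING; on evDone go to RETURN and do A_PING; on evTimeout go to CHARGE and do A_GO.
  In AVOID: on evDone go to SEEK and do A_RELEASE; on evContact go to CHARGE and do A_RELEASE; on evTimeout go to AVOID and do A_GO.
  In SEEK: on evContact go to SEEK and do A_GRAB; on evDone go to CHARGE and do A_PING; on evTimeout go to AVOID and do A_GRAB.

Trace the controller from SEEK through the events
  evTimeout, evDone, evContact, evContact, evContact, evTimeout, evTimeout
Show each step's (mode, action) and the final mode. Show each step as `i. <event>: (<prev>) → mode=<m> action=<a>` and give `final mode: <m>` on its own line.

1. evTimeout: (SEEK) → mode=AVOID action=A_GRAB
2. evDone: (AVOID) → mode=SEEK action=A_RELEASE
3. evContact: (SEEK) → mode=SEEK action=A_GRAB
4. evContact: (SEEK) → mode=SEEK action=A_GRAB
5. evContact: (SEEK) → mode=SEEK action=A_GRAB
6. evTimeout: (SEEK) → mode=AVOID action=A_GRAB
7. evTimeout: (AVOID) → mode=AVOID action=A_GO

final mode: AVOID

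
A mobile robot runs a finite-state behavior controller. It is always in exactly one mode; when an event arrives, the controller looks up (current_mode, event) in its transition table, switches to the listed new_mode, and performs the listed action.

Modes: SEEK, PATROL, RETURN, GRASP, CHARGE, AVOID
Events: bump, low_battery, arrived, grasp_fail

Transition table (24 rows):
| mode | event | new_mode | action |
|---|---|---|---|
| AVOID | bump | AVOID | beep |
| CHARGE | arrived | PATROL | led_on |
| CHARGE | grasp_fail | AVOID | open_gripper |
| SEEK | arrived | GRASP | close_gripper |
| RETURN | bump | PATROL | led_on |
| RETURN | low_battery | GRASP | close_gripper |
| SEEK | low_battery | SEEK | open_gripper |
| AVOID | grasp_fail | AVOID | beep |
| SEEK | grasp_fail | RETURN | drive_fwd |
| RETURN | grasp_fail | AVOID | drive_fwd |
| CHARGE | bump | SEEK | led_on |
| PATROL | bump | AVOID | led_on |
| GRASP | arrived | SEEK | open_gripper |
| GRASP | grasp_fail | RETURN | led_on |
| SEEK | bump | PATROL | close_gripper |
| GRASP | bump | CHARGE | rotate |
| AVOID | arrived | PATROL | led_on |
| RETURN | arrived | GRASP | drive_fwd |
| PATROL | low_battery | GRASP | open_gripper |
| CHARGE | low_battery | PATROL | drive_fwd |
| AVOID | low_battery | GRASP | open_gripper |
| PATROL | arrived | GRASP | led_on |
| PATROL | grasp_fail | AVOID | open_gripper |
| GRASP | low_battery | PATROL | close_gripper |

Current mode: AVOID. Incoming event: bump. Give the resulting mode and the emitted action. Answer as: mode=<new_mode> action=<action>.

current mode = AVOID; filter table to that mode:
  (AVOID, bump) → (AVOID, beep)  ← event matches
  (AVOID, grasp_fail) → (AVOID, beep)
  (AVOID, arrived) → (PATROL, led_on)
  (AVOID, low_battery) → (GRASP, open_gripper)
event = bump selects (AVOID, beep)

mode=AVOID action=beep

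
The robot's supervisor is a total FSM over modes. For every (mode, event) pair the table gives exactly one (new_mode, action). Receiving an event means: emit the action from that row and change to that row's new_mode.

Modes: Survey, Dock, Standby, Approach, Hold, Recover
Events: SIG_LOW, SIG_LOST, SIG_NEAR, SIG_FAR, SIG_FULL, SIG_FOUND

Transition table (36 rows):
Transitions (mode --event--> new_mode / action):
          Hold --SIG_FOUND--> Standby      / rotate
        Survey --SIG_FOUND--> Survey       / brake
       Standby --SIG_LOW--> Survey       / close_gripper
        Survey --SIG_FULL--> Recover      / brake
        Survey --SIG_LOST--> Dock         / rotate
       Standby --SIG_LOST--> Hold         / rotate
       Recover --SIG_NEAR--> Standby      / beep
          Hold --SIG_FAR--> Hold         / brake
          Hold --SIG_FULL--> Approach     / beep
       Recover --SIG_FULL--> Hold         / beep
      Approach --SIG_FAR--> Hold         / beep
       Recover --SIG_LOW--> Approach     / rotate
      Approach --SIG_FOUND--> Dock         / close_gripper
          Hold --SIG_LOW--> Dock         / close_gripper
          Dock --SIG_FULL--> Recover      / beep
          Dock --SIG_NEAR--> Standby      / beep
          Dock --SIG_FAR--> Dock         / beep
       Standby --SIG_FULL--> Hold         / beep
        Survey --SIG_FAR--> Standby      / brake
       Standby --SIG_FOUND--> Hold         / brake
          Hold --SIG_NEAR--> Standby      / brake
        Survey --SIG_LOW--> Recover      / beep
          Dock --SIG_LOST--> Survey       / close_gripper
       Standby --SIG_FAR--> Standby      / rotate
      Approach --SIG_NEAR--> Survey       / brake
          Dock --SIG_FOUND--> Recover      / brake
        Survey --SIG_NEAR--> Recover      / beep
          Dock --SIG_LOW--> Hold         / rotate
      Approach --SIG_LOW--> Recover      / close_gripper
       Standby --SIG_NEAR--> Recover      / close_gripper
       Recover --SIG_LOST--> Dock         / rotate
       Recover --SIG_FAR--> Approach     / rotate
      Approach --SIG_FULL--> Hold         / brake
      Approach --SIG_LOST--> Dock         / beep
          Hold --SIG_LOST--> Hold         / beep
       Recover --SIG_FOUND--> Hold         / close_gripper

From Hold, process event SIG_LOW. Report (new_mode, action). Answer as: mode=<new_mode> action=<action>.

current mode = Hold; filter table to that mode:
  (Hold, SIG_FOUND) → (Standby, rotate)
  (Hold, SIG_FAR) → (Hold, brake)
  (Hold, SIG_FULL) → (Approach, beep)
  (Hold, SIG_LOW) → (Dock, close_gripper)  ← event matches
  (Hold, SIG_NEAR) → (Standby, brake)
  (Hold, SIG_LOST) → (Hold, beep)
event = SIG_LOW selects (Dock, close_gripper)

mode=Dock action=close_gripper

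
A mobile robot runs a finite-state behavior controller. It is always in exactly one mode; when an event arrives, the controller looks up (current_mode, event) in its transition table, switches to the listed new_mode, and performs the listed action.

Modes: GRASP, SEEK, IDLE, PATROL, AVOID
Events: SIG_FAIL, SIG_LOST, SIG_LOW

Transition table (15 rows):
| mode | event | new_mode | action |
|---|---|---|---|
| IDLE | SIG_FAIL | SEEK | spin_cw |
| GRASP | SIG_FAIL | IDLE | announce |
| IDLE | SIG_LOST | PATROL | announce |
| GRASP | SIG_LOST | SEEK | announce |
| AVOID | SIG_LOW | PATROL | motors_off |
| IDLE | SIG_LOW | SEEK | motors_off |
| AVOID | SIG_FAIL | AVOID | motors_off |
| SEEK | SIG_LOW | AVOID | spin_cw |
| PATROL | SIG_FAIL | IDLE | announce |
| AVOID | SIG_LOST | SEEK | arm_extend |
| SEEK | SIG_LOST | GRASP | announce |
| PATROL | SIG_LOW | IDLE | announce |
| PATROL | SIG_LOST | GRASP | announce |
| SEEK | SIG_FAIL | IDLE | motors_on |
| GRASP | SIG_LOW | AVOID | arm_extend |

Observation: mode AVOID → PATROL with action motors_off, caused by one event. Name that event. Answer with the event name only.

try SIG_FAIL: (AVOID, SIG_FAIL) → (AVOID, motors_off)
try SIG_LOST: (AVOID, SIG_LOST) → (SEEK, arm_extend)
try SIG_LOW: (AVOID, SIG_LOW) → (PATROL, motors_off)  ← matches

SIG_LOW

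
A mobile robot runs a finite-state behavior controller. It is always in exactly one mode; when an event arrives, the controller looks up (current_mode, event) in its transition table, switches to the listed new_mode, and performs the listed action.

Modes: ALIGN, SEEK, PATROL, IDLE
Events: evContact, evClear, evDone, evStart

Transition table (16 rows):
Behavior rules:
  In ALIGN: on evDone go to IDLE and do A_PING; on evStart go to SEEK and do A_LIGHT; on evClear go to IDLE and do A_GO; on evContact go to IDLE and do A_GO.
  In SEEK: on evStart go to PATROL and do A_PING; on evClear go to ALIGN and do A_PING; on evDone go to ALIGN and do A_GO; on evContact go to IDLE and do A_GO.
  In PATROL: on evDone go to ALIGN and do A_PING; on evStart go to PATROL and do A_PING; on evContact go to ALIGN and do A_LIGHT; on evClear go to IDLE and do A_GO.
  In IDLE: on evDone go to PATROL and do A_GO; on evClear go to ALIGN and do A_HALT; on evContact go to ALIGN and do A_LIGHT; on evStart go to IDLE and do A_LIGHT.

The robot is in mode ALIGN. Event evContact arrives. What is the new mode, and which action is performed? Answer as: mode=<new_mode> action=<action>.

current mode = ALIGN; filter table to that mode:
  (ALIGN, evDone) → (IDLE, A_PING)
  (ALIGN, evStart) → (SEEK, A_LIGHT)
  (ALIGN, evClear) → (IDLE, A_GO)
  (ALIGN, evContact) → (IDLE, A_GO)  ← event matches
event = evContact selects (IDLE, A_GO)

mode=IDLE action=A_GO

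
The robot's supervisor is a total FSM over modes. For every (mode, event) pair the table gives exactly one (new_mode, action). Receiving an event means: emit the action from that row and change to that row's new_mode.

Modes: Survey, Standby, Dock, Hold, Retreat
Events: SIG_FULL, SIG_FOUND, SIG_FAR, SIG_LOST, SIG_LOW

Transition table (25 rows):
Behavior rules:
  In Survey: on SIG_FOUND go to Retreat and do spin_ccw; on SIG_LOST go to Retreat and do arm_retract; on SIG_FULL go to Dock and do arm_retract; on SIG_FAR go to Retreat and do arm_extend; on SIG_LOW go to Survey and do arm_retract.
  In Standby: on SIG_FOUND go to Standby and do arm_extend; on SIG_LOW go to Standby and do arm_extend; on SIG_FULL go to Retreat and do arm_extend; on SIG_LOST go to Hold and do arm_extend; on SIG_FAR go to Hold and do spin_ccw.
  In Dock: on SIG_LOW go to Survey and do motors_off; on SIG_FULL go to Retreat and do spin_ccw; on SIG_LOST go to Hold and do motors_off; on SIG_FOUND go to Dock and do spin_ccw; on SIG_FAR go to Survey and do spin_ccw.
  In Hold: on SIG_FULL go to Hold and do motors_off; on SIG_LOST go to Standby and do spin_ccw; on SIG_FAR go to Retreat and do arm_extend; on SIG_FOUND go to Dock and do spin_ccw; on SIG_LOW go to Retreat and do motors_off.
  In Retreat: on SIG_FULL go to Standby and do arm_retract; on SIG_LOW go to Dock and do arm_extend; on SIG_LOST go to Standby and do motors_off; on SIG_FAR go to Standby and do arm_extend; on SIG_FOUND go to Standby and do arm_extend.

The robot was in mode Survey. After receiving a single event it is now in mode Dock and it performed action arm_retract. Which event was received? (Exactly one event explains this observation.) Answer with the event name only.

try SIG_FULL: (Survey, SIG_FULL) → (Dock, arm_retract)  ← matches
try SIG_FOUND: (Survey, SIG_FOUND) → (Retreat, spin_ccw)
try SIG_FAR: (Survey, SIG_FAR) → (Retreat, arm_extend)
try SIG_LOST: (Survey, SIG_LOST) → (Retreat, arm_retract)
try SIG_LOW: (Survey, SIG_LOW) → (Survey, arm_retract)

SIG_FULL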